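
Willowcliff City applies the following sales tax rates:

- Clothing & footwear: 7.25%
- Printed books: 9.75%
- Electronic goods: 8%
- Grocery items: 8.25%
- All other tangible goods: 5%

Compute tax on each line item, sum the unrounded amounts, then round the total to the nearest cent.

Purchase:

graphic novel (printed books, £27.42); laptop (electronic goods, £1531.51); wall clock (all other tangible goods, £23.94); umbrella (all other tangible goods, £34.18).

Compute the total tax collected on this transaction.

Graphic novel £27.42: printed books → 9.75% → £2.67345
Laptop £1531.51: electronic goods → 8% → £122.5208
Wall clock £23.94: all other tangible goods → 5% → £1.197
Umbrella £34.18: all other tangible goods → 5% → £1.709
Unrounded tax sum = £128.10025 → £128.10

£128.10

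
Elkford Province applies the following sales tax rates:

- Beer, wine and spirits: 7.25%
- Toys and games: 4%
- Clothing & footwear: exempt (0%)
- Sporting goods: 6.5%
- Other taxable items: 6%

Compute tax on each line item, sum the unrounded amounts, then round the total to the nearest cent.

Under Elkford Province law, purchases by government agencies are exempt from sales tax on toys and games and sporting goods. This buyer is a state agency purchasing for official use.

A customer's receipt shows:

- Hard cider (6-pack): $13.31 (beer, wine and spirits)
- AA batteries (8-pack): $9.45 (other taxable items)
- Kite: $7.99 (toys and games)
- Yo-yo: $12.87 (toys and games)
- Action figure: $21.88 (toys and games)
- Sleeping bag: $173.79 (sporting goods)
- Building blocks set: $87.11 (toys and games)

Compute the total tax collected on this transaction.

Hard cider (6-pack) $13.31: beer, wine and spirits → 7.25% → $0.964975
AA batteries (8-pack) $9.45: other taxable items → 6% → $0.567
Kite $7.99: toys and games, buyer-exempt → 0% → $0.00
Yo-yo $12.87: toys and games, buyer-exempt → 0% → $0.00
Action figure $21.88: toys and games, buyer-exempt → 0% → $0.00
Sleeping bag $173.79: sporting goods, buyer-exempt → 0% → $0.00
Building blocks set $87.11: toys and games, buyer-exempt → 0% → $0.00
Unrounded tax sum = $1.531975 → $1.53

$1.53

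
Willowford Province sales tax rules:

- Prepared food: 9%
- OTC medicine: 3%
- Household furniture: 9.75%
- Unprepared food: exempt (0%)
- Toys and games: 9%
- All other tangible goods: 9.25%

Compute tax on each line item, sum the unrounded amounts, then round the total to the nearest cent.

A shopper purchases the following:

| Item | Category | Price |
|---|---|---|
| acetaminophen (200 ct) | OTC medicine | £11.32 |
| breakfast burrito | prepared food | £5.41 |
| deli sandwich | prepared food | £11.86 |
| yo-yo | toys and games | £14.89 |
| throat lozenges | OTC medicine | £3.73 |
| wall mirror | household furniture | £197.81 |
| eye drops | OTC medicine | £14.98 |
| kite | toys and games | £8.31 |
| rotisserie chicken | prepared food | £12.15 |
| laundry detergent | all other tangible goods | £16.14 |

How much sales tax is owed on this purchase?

Acetaminophen (200 ct) £11.32: OTC medicine → 3% → £0.3396
Breakfast burrito £5.41: prepared food → 9% → £0.4869
Deli sandwich £11.86: prepared food → 9% → £1.0674
Yo-yo £14.89: toys and games → 9% → £1.3401
Throat lozenges £3.73: OTC medicine → 3% → £0.1119
Wall mirror £197.81: household furniture → 9.75% → £19.286475
Eye drops £14.98: OTC medicine → 3% → £0.4494
Kite £8.31: toys and games → 9% → £0.7479
Rotisserie chicken £12.15: prepared food → 9% → £1.0935
Laundry detergent £16.14: all other tangible goods → 9.25% → £1.49295
Unrounded tax sum = £26.416125 → £26.42

£26.42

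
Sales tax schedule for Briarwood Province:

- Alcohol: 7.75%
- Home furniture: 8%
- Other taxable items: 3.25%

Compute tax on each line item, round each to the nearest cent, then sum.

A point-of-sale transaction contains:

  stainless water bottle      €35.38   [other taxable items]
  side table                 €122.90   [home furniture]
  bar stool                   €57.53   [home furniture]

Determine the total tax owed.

Stainless water bottle €35.38: other taxable items → 3.25% → €1.15
Side table €122.90: home furniture → 8% → €9.83
Bar stool €57.53: home furniture → 8% → €4.60
Total tax = €1.15 + €9.83 + €4.60 = €15.58

€15.58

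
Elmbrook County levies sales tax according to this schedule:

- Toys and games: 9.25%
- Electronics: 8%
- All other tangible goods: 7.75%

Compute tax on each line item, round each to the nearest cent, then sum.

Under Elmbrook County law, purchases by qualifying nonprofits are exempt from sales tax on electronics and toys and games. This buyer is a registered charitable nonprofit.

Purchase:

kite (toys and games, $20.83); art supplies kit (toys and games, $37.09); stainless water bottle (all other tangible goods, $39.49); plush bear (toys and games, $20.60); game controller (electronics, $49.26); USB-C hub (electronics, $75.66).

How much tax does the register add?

$3.06

Kite $20.83: toys and games, buyer-exempt → 0% → $0.00
Art supplies kit $37.09: toys and games, buyer-exempt → 0% → $0.00
Stainless water bottle $39.49: all other tangible goods → 7.75% → $3.06
Plush bear $20.60: toys and games, buyer-exempt → 0% → $0.00
Game controller $49.26: electronics, buyer-exempt → 0% → $0.00
USB-C hub $75.66: electronics, buyer-exempt → 0% → $0.00
Total tax = $3.06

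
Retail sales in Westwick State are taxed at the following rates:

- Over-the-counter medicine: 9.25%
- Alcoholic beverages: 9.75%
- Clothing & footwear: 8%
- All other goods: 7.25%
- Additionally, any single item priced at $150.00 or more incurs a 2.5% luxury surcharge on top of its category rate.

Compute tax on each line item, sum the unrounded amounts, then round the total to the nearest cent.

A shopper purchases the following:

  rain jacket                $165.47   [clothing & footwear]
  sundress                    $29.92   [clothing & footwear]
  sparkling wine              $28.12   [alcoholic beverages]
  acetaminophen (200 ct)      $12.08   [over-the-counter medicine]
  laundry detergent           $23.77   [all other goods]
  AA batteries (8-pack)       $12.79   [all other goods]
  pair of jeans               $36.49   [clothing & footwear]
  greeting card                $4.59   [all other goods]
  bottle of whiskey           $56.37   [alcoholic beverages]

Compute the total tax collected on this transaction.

Rain jacket $165.47: clothing & footwear → 8% + 2.5% surcharge = 10.5% → $17.37435
Sundress $29.92: clothing & footwear → 8% → $2.3936
Sparkling wine $28.12: alcoholic beverages → 9.75% → $2.7417
Acetaminophen (200 ct) $12.08: over-the-counter medicine → 9.25% → $1.1174
Laundry detergent $23.77: all other goods → 7.25% → $1.723325
AA batteries (8-pack) $12.79: all other goods → 7.25% → $0.927275
Pair of jeans $36.49: clothing & footwear → 8% → $2.9192
Greeting card $4.59: all other goods → 7.25% → $0.332775
Bottle of whiskey $56.37: alcoholic beverages → 9.75% → $5.496075
Unrounded tax sum = $35.0257 → $35.03

$35.03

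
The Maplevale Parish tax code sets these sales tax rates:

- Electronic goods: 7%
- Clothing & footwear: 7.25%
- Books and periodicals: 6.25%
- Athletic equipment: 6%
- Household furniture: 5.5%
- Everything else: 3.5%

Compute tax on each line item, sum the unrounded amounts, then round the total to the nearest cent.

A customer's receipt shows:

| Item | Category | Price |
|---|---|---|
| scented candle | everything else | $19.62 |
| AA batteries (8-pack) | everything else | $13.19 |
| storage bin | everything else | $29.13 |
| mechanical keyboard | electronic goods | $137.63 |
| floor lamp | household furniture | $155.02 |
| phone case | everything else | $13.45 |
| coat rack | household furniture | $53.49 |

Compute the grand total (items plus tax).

$445.27

Scented candle $19.62: everything else → 3.5% → $0.6867
AA batteries (8-pack) $13.19: everything else → 3.5% → $0.46165
Storage bin $29.13: everything else → 3.5% → $1.01955
Mechanical keyboard $137.63: electronic goods → 7% → $9.6341
Floor lamp $155.02: household furniture → 5.5% → $8.5261
Phone case $13.45: everything else → 3.5% → $0.47075
Coat rack $53.49: household furniture → 5.5% → $2.94195
Subtotal = $421.53; unrounded tax = $23.7408 → $23.74; total due = $445.27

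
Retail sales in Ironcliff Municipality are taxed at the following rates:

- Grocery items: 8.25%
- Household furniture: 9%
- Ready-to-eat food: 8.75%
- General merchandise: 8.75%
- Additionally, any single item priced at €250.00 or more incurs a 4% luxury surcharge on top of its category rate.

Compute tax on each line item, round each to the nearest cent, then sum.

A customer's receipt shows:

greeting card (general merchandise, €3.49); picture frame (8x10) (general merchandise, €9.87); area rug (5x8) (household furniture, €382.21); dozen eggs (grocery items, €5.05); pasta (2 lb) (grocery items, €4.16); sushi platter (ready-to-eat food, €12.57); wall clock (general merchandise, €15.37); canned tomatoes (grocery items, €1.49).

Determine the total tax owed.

€54.18

Greeting card €3.49: general merchandise → 8.75% → €0.31
Picture frame (8x10) €9.87: general merchandise → 8.75% → €0.86
Area rug (5x8) €382.21: household furniture → 9% + 4% surcharge = 13% → €49.69
Dozen eggs €5.05: grocery items → 8.25% → €0.42
Pasta (2 lb) €4.16: grocery items → 8.25% → €0.34
Sushi platter €12.57: ready-to-eat food → 8.75% → €1.10
Wall clock €15.37: general merchandise → 8.75% → €1.34
Canned tomatoes €1.49: grocery items → 8.25% → €0.12
Total tax = €0.31 + €0.86 + €49.69 + €0.42 + €0.34 + €1.10 + €1.34 + €0.12 = €54.18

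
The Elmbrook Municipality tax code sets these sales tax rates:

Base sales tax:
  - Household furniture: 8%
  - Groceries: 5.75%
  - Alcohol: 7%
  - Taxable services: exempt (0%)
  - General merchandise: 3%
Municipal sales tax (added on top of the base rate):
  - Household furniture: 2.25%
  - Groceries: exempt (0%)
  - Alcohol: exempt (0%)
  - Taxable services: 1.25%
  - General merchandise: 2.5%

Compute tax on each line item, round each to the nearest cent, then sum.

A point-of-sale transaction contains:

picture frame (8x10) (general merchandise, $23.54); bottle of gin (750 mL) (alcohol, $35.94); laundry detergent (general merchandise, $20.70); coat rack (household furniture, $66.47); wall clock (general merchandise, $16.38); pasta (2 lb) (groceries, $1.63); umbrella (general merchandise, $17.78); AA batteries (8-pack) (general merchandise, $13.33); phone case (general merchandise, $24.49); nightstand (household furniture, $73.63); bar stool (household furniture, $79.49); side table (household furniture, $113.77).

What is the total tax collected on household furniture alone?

Coat rack $66.47: household furniture → 8% + 2.25% municipal = 10.25% → $6.81
Nightstand $73.63: household furniture → 8% + 2.25% municipal = 10.25% → $7.55
Bar stool $79.49: household furniture → 8% + 2.25% municipal = 10.25% → $8.15
Side table $113.77: household furniture → 8% + 2.25% municipal = 10.25% → $11.66
Tax on household furniture = $6.81 + $7.55 + $8.15 + $11.66 = $34.17

$34.17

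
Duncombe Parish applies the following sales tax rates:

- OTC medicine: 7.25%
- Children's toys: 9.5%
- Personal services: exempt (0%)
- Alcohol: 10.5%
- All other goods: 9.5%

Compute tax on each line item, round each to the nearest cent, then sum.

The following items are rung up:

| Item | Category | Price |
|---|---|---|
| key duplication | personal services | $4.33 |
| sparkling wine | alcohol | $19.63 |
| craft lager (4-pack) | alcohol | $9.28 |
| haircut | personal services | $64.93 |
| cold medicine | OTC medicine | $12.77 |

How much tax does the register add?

$3.96

Key duplication $4.33: personal services → 0% → $0.00
Sparkling wine $19.63: alcohol → 10.5% → $2.06
Craft lager (4-pack) $9.28: alcohol → 10.5% → $0.97
Haircut $64.93: personal services → 0% → $0.00
Cold medicine $12.77: OTC medicine → 7.25% → $0.93
Total tax = $2.06 + $0.97 + $0.93 = $3.96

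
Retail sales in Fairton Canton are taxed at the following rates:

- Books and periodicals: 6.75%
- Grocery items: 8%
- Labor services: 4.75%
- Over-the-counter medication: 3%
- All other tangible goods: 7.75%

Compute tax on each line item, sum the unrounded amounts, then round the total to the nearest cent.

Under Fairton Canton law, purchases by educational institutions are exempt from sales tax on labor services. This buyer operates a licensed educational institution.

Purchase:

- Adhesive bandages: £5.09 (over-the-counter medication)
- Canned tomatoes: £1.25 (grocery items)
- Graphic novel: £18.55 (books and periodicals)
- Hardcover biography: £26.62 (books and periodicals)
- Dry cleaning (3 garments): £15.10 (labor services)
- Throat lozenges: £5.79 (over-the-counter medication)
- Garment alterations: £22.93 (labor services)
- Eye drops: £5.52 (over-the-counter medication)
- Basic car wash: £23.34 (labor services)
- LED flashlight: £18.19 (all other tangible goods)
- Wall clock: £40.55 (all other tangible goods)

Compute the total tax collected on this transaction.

£8.19

Adhesive bandages £5.09: over-the-counter medication → 3% → £0.1527
Canned tomatoes £1.25: grocery items → 8% → £0.10
Graphic novel £18.55: books and periodicals → 6.75% → £1.252125
Hardcover biography £26.62: books and periodicals → 6.75% → £1.79685
Dry cleaning (3 garments) £15.10: labor services, buyer-exempt → 0% → £0.00
Throat lozenges £5.79: over-the-counter medication → 3% → £0.1737
Garment alterations £22.93: labor services, buyer-exempt → 0% → £0.00
Eye drops £5.52: over-the-counter medication → 3% → £0.1656
Basic car wash £23.34: labor services, buyer-exempt → 0% → £0.00
LED flashlight £18.19: all other tangible goods → 7.75% → £1.409725
Wall clock £40.55: all other tangible goods → 7.75% → £3.142625
Unrounded tax sum = £8.193325 → £8.19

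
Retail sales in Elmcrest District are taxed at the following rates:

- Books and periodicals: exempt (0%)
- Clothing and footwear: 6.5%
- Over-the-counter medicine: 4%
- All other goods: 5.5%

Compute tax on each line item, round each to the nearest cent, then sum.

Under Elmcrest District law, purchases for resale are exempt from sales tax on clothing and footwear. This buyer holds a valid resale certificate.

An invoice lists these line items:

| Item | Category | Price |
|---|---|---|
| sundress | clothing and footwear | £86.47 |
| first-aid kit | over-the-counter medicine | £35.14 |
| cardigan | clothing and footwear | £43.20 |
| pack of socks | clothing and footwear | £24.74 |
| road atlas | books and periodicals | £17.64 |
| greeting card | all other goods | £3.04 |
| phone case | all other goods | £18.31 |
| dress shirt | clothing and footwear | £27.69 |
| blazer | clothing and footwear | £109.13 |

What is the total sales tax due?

Sundress £86.47: clothing and footwear, buyer-exempt → 0% → £0.00
First-aid kit £35.14: over-the-counter medicine → 4% → £1.41
Cardigan £43.20: clothing and footwear, buyer-exempt → 0% → £0.00
Pack of socks £24.74: clothing and footwear, buyer-exempt → 0% → £0.00
Road atlas £17.64: books and periodicals → 0% → £0.00
Greeting card £3.04: all other goods → 5.5% → £0.17
Phone case £18.31: all other goods → 5.5% → £1.01
Dress shirt £27.69: clothing and footwear, buyer-exempt → 0% → £0.00
Blazer £109.13: clothing and footwear, buyer-exempt → 0% → £0.00
Total tax = £1.41 + £0.17 + £1.01 = £2.59

£2.59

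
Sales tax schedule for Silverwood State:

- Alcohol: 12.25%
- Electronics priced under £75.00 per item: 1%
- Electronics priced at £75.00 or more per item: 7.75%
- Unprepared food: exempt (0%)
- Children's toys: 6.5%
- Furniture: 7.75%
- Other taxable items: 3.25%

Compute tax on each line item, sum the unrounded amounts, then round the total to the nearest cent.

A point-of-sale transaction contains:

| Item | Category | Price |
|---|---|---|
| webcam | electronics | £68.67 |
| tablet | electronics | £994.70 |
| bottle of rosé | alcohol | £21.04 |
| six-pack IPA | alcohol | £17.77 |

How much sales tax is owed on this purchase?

£82.53

Webcam £68.67: electronics, under £75.00 → 1% → £0.6867
Tablet £994.70: electronics, £75.00 or more → 7.75% → £77.08925
Bottle of rosé £21.04: alcohol → 12.25% → £2.5774
Six-pack IPA £17.77: alcohol → 12.25% → £2.176825
Unrounded tax sum = £82.530175 → £82.53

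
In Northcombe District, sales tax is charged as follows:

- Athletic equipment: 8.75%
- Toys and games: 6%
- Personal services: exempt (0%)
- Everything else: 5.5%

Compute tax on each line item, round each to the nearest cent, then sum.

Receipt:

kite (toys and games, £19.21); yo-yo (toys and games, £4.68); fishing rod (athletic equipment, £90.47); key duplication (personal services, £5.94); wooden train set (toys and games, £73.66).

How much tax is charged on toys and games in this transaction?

£5.85

Kite £19.21: toys and games → 6% → £1.15
Yo-yo £4.68: toys and games → 6% → £0.28
Wooden train set £73.66: toys and games → 6% → £4.42
Tax on toys and games = £1.15 + £0.28 + £4.42 = £5.85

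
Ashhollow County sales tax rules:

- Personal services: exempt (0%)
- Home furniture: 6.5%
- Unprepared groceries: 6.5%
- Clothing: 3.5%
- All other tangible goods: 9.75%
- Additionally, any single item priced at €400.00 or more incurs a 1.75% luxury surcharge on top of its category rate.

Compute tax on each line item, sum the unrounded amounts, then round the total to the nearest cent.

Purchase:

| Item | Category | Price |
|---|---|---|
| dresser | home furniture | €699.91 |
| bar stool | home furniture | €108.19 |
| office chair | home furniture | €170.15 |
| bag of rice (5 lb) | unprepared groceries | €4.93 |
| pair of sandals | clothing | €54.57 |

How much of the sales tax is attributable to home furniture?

€75.83

Dresser €699.91: home furniture → 6.5% + 1.75% surcharge = 8.25% → €57.742575
Bar stool €108.19: home furniture → 6.5% → €7.03235
Office chair €170.15: home furniture → 6.5% → €11.05975
Tax on home furniture: unrounded sum = €75.834675 → €75.83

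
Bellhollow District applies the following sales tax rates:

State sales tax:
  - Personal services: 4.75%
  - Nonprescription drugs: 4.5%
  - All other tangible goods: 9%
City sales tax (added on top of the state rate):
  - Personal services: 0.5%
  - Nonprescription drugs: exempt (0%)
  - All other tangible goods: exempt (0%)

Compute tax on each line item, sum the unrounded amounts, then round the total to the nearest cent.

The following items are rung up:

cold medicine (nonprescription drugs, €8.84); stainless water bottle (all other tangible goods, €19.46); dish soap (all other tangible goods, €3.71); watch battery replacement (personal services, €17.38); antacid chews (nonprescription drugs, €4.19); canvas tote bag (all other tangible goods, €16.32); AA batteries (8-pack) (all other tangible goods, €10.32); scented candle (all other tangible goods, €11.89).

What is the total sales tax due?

Cold medicine €8.84: nonprescription drugs → 4.5% + 0% city = 4.5% → €0.3978
Stainless water bottle €19.46: all other tangible goods → 9% + 0% city = 9% → €1.7514
Dish soap €3.71: all other tangible goods → 9% + 0% city = 9% → €0.3339
Watch battery replacement €17.38: personal services → 4.75% + 0.5% city = 5.25% → €0.91245
Antacid chews €4.19: nonprescription drugs → 4.5% + 0% city = 4.5% → €0.18855
Canvas tote bag €16.32: all other tangible goods → 9% + 0% city = 9% → €1.4688
AA batteries (8-pack) €10.32: all other tangible goods → 9% + 0% city = 9% → €0.9288
Scented candle €11.89: all other tangible goods → 9% + 0% city = 9% → €1.0701
Unrounded tax sum = €7.0518 → €7.05

€7.05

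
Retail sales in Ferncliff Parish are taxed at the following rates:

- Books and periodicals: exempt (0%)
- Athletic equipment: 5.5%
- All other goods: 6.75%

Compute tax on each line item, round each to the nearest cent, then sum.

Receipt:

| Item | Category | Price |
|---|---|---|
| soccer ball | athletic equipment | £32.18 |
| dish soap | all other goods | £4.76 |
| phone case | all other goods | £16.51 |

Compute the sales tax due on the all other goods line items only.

£1.43

Dish soap £4.76: all other goods → 6.75% → £0.32
Phone case £16.51: all other goods → 6.75% → £1.11
Tax on all other goods = £0.32 + £1.11 = £1.43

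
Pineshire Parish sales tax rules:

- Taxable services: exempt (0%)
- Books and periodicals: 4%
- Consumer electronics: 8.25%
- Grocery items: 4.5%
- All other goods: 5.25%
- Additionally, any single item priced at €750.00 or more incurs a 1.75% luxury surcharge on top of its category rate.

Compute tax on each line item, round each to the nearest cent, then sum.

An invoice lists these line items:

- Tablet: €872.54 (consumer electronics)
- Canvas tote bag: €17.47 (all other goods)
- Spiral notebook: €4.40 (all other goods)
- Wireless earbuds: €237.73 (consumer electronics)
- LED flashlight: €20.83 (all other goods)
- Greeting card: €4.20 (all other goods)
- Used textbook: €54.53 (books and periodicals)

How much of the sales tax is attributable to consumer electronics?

Tablet €872.54: consumer electronics → 8.25% + 1.75% surcharge = 10% → €87.25
Wireless earbuds €237.73: consumer electronics → 8.25% → €19.61
Tax on consumer electronics = €87.25 + €19.61 = €106.86

€106.86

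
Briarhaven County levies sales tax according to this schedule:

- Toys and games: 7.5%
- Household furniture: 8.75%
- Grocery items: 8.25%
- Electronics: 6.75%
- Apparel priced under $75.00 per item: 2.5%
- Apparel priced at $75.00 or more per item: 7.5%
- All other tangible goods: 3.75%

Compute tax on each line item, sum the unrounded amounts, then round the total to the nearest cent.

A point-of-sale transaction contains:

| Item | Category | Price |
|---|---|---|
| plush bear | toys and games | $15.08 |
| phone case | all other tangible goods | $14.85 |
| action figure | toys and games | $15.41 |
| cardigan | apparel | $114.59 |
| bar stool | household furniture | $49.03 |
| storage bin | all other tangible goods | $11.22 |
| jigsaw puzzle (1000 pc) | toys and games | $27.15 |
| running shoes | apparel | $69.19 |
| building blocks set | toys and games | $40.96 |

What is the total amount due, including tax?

$380.47

Plush bear $15.08: toys and games → 7.5% → $1.131
Phone case $14.85: all other tangible goods → 3.75% → $0.556875
Action figure $15.41: toys and games → 7.5% → $1.15575
Cardigan $114.59: apparel, $75.00 or more → 7.5% → $8.59425
Bar stool $49.03: household furniture → 8.75% → $4.290125
Storage bin $11.22: all other tangible goods → 3.75% → $0.42075
Jigsaw puzzle (1000 pc) $27.15: toys and games → 7.5% → $2.03625
Running shoes $69.19: apparel, under $75.00 → 2.5% → $1.72975
Building blocks set $40.96: toys and games → 7.5% → $3.072
Subtotal = $357.48; unrounded tax = $22.98675 → $22.99; total due = $380.47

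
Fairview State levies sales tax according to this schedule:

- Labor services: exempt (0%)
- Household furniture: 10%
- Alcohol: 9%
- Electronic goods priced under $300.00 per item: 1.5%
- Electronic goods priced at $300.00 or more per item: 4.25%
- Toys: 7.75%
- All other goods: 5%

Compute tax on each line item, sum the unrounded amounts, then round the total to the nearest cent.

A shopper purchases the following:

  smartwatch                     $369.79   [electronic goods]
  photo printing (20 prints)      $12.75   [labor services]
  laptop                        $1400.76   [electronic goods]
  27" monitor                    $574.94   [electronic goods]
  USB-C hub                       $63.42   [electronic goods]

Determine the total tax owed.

Smartwatch $369.79: electronic goods, $300.00 or more → 4.25% → $15.716075
Photo printing (20 prints) $12.75: labor services → 0% → $0.00
Laptop $1400.76: electronic goods, $300.00 or more → 4.25% → $59.5323
27" monitor $574.94: electronic goods, $300.00 or more → 4.25% → $24.43495
USB-C hub $63.42: electronic goods, under $300.00 → 1.5% → $0.9513
Unrounded tax sum = $100.634625 → $100.63

$100.63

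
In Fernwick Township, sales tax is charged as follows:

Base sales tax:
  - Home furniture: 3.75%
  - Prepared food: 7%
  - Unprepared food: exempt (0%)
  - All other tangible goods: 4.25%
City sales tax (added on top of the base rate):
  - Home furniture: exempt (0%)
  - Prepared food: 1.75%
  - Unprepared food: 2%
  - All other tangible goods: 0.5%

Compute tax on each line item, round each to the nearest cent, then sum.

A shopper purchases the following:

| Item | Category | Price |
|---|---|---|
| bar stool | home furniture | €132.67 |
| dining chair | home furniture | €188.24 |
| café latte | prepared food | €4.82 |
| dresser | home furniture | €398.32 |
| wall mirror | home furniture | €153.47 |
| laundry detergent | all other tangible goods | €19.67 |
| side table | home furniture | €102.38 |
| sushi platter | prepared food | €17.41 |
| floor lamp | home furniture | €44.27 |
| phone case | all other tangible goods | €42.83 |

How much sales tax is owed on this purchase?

€43.14

Bar stool €132.67: home furniture → 3.75% + 0% city = 3.75% → €4.98
Dining chair €188.24: home furniture → 3.75% + 0% city = 3.75% → €7.06
Café latte €4.82: prepared food → 7% + 1.75% city = 8.75% → €0.42
Dresser €398.32: home furniture → 3.75% + 0% city = 3.75% → €14.94
Wall mirror €153.47: home furniture → 3.75% + 0% city = 3.75% → €5.76
Laundry detergent €19.67: all other tangible goods → 4.25% + 0.5% city = 4.75% → €0.93
Side table €102.38: home furniture → 3.75% + 0% city = 3.75% → €3.84
Sushi platter €17.41: prepared food → 7% + 1.75% city = 8.75% → €1.52
Floor lamp €44.27: home furniture → 3.75% + 0% city = 3.75% → €1.66
Phone case €42.83: all other tangible goods → 4.25% + 0.5% city = 4.75% → €2.03
Total tax = €4.98 + €7.06 + €0.42 + €14.94 + €5.76 + €0.93 + €3.84 + €1.52 + €1.66 + €2.03 = €43.14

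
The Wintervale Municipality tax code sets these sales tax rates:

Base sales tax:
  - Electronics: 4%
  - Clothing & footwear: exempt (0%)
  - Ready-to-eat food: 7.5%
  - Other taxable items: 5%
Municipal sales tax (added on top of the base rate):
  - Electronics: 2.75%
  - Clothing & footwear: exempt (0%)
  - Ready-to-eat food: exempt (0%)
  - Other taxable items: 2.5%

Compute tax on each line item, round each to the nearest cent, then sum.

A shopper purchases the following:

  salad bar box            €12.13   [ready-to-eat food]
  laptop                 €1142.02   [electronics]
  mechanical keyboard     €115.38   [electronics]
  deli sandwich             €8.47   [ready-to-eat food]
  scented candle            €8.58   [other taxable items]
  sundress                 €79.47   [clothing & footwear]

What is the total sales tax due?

Salad bar box €12.13: ready-to-eat food → 7.5% + 0% municipal = 7.5% → €0.91
Laptop €1142.02: electronics → 4% + 2.75% municipal = 6.75% → €77.09
Mechanical keyboard €115.38: electronics → 4% + 2.75% municipal = 6.75% → €7.79
Deli sandwich €8.47: ready-to-eat food → 7.5% + 0% municipal = 7.5% → €0.64
Scented candle €8.58: other taxable items → 5% + 2.5% municipal = 7.5% → €0.64
Sundress €79.47: clothing & footwear → 0% + 0% municipal = 0% → €0.00
Total tax = €0.91 + €77.09 + €7.79 + €0.64 + €0.64 = €87.07

€87.07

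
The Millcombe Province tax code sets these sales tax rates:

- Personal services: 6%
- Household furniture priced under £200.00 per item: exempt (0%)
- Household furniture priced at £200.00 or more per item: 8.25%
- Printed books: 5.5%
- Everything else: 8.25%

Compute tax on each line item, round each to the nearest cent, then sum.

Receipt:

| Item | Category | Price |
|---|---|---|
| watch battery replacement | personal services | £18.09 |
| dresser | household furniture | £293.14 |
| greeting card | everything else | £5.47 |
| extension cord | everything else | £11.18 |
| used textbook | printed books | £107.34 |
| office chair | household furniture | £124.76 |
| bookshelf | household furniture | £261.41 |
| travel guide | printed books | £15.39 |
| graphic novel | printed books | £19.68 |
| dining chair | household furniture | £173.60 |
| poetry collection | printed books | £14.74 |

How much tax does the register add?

£56.85

Watch battery replacement £18.09: personal services → 6% → £1.09
Dresser £293.14: household furniture, £200.00 or more → 8.25% → £24.18
Greeting card £5.47: everything else → 8.25% → £0.45
Extension cord £11.18: everything else → 8.25% → £0.92
Used textbook £107.34: printed books → 5.5% → £5.90
Office chair £124.76: household furniture, under £200.00 → 0% → £0.00
Bookshelf £261.41: household furniture, £200.00 or more → 8.25% → £21.57
Travel guide £15.39: printed books → 5.5% → £0.85
Graphic novel £19.68: printed books → 5.5% → £1.08
Dining chair £173.60: household furniture, under £200.00 → 0% → £0.00
Poetry collection £14.74: printed books → 5.5% → £0.81
Total tax = £1.09 + £24.18 + £0.45 + £0.92 + £5.90 + £21.57 + £0.85 + £1.08 + £0.81 = £56.85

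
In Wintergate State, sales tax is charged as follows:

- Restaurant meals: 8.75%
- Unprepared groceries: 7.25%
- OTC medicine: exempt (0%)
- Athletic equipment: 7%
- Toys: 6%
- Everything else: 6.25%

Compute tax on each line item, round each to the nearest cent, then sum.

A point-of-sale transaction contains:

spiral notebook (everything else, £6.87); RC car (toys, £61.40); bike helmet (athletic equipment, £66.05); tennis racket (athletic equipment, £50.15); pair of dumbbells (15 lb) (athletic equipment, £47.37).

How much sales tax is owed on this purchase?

£15.56

Spiral notebook £6.87: everything else → 6.25% → £0.43
RC car £61.40: toys → 6% → £3.68
Bike helmet £66.05: athletic equipment → 7% → £4.62
Tennis racket £50.15: athletic equipment → 7% → £3.51
Pair of dumbbells (15 lb) £47.37: athletic equipment → 7% → £3.32
Total tax = £0.43 + £3.68 + £4.62 + £3.51 + £3.32 = £15.56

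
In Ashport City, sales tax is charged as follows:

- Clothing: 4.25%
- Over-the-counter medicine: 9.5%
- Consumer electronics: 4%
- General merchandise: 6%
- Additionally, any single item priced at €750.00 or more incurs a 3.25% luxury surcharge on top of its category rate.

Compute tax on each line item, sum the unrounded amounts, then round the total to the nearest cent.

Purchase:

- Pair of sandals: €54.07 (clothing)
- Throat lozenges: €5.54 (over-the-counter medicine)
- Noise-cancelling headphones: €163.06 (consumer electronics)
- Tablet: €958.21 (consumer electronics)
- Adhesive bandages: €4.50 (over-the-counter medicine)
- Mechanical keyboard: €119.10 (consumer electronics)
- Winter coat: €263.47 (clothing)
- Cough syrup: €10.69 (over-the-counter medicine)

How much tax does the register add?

Pair of sandals €54.07: clothing → 4.25% → €2.297975
Throat lozenges €5.54: over-the-counter medicine → 9.5% → €0.5263
Noise-cancelling headphones €163.06: consumer electronics → 4% → €6.5224
Tablet €958.21: consumer electronics → 4% + 3.25% surcharge = 7.25% → €69.470225
Adhesive bandages €4.50: over-the-counter medicine → 9.5% → €0.4275
Mechanical keyboard €119.10: consumer electronics → 4% → €4.764
Winter coat €263.47: clothing → 4.25% → €11.197475
Cough syrup €10.69: over-the-counter medicine → 9.5% → €1.01555
Unrounded tax sum = €96.221425 → €96.22

€96.22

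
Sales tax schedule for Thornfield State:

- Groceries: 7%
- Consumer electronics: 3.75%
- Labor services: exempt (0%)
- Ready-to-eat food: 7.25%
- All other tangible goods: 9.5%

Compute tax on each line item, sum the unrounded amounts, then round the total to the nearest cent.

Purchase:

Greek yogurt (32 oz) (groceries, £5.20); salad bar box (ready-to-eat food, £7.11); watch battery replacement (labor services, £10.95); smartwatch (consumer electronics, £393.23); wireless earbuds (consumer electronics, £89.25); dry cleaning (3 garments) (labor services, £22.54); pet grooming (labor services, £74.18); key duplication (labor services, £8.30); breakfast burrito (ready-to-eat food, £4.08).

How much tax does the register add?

Greek yogurt (32 oz) £5.20: groceries → 7% → £0.364
Salad bar box £7.11: ready-to-eat food → 7.25% → £0.515475
Watch battery replacement £10.95: labor services → 0% → £0.00
Smartwatch £393.23: consumer electronics → 3.75% → £14.746125
Wireless earbuds £89.25: consumer electronics → 3.75% → £3.346875
Dry cleaning (3 garments) £22.54: labor services → 0% → £0.00
Pet grooming £74.18: labor services → 0% → £0.00
Key duplication £8.30: labor services → 0% → £0.00
Breakfast burrito £4.08: ready-to-eat food → 7.25% → £0.2958
Unrounded tax sum = £19.268275 → £19.27

£19.27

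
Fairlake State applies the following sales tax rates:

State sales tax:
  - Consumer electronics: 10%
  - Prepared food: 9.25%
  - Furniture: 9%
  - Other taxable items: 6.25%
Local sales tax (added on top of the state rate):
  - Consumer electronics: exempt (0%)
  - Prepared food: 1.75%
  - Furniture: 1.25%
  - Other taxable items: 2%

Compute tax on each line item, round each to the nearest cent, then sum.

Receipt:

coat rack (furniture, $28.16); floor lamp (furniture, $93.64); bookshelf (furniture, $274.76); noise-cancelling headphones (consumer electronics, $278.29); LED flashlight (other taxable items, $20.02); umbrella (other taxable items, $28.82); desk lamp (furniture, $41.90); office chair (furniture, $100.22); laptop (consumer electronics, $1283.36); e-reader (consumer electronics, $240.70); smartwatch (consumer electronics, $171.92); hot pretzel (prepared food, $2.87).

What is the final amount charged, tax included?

Coat rack $28.16: furniture → 9% + 1.25% local = 10.25% → $2.89
Floor lamp $93.64: furniture → 9% + 1.25% local = 10.25% → $9.60
Bookshelf $274.76: furniture → 9% + 1.25% local = 10.25% → $28.16
Noise-cancelling headphones $278.29: consumer electronics → 10% + 0% local = 10% → $27.83
LED flashlight $20.02: other taxable items → 6.25% + 2% local = 8.25% → $1.65
Umbrella $28.82: other taxable items → 6.25% + 2% local = 8.25% → $2.38
Desk lamp $41.90: furniture → 9% + 1.25% local = 10.25% → $4.29
Office chair $100.22: furniture → 9% + 1.25% local = 10.25% → $10.27
Laptop $1283.36: consumer electronics → 10% + 0% local = 10% → $128.34
E-reader $240.70: consumer electronics → 10% + 0% local = 10% → $24.07
Smartwatch $171.92: consumer electronics → 10% + 0% local = 10% → $17.19
Hot pretzel $2.87: prepared food → 9.25% + 1.75% local = 11% → $0.32
Subtotal = $2564.66; tax = $256.99; total due = $2821.65

$2821.65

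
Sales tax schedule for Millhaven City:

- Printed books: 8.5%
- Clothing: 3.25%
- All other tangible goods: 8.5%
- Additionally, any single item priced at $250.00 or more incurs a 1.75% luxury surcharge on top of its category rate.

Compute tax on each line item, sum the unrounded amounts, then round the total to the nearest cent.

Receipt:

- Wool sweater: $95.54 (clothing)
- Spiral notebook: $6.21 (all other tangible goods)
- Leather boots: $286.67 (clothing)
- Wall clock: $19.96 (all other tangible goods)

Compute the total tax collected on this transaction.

$19.66

Wool sweater $95.54: clothing → 3.25% → $3.10505
Spiral notebook $6.21: all other tangible goods → 8.5% → $0.52785
Leather boots $286.67: clothing → 3.25% + 1.75% surcharge = 5% → $14.3335
Wall clock $19.96: all other tangible goods → 8.5% → $1.6966
Unrounded tax sum = $19.663 → $19.66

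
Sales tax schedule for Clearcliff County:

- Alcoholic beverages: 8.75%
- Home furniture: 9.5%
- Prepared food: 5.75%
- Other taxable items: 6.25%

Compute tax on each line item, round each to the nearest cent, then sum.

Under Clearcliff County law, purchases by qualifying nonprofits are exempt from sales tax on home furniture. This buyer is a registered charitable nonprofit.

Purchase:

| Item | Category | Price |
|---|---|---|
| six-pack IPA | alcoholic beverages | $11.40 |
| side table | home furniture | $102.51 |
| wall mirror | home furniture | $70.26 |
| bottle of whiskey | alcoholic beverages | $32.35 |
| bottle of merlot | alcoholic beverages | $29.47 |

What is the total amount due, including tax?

$252.40

Six-pack IPA $11.40: alcoholic beverages → 8.75% → $1.00
Side table $102.51: home furniture, buyer-exempt → 0% → $0.00
Wall mirror $70.26: home furniture, buyer-exempt → 0% → $0.00
Bottle of whiskey $32.35: alcoholic beverages → 8.75% → $2.83
Bottle of merlot $29.47: alcoholic beverages → 8.75% → $2.58
Subtotal = $245.99; tax = $6.41; total due = $252.40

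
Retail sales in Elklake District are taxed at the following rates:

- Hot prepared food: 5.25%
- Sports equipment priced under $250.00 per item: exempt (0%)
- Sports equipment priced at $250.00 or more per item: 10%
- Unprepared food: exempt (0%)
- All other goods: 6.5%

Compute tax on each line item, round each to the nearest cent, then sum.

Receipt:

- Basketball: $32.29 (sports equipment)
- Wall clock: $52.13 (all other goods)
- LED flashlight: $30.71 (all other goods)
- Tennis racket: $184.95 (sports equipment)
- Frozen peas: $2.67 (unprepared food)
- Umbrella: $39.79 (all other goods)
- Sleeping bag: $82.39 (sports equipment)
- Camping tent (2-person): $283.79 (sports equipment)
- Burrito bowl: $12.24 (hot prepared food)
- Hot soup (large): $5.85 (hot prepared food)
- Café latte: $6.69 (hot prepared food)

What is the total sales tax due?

Basketball $32.29: sports equipment, under $250.00 → 0% → $0.00
Wall clock $52.13: all other goods → 6.5% → $3.39
LED flashlight $30.71: all other goods → 6.5% → $2.00
Tennis racket $184.95: sports equipment, under $250.00 → 0% → $0.00
Frozen peas $2.67: unprepared food → 0% → $0.00
Umbrella $39.79: all other goods → 6.5% → $2.59
Sleeping bag $82.39: sports equipment, under $250.00 → 0% → $0.00
Camping tent (2-person) $283.79: sports equipment, $250.00 or more → 10% → $28.38
Burrito bowl $12.24: hot prepared food → 5.25% → $0.64
Hot soup (large) $5.85: hot prepared food → 5.25% → $0.31
Café latte $6.69: hot prepared food → 5.25% → $0.35
Total tax = $3.39 + $2.00 + $2.59 + $28.38 + $0.64 + $0.31 + $0.35 = $37.66

$37.66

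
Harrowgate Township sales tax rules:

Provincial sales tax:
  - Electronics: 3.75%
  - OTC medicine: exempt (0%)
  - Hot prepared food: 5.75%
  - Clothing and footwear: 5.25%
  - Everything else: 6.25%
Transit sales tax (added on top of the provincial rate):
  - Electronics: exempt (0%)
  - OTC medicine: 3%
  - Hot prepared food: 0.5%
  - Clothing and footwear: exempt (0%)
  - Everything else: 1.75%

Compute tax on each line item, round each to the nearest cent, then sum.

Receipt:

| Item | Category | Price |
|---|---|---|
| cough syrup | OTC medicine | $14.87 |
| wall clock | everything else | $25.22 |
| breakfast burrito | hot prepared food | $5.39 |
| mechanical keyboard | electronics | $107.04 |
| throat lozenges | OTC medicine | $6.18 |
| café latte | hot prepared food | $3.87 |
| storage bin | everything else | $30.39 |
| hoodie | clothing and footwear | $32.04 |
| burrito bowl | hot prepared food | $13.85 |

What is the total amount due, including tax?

$251.08

Cough syrup $14.87: OTC medicine → 0% + 3% transit = 3% → $0.45
Wall clock $25.22: everything else → 6.25% + 1.75% transit = 8% → $2.02
Breakfast burrito $5.39: hot prepared food → 5.75% + 0.5% transit = 6.25% → $0.34
Mechanical keyboard $107.04: electronics → 3.75% + 0% transit = 3.75% → $4.01
Throat lozenges $6.18: OTC medicine → 0% + 3% transit = 3% → $0.19
Café latte $3.87: hot prepared food → 5.75% + 0.5% transit = 6.25% → $0.24
Storage bin $30.39: everything else → 6.25% + 1.75% transit = 8% → $2.43
Hoodie $32.04: clothing and footwear → 5.25% + 0% transit = 5.25% → $1.68
Burrito bowl $13.85: hot prepared food → 5.75% + 0.5% transit = 6.25% → $0.87
Subtotal = $238.85; tax = $12.23; total due = $251.08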